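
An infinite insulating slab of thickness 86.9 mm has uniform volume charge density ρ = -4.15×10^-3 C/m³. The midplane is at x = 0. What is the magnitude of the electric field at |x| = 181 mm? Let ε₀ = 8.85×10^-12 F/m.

The point |x| = 181 mm lies outside the slab (half-thickness 0.04345 m). A symmetric pillbox spanning the full slab encloses Q_enc = ρ·d·A.
Flux = 2EA ⇒ E = |ρ|d/(2ε₀), independent of distance outside.
E = (4.15×10^-3)(0.0869)/(2·8.85×10^-12) = 2.04×10^7 N/C.

2.04×10^7 V/m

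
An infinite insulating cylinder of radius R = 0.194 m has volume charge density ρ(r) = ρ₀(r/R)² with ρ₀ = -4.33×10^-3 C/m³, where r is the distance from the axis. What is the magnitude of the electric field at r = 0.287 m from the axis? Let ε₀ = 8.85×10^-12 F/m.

1.60×10^7 N/C

By cylindrical symmetry E is radial; use a coaxial Gaussian cylinder of radius 0.287 m and length L (r > R, full charge per length enclosed).
λ_enc = 2π ∫₀^R ρ₀(r'/R)^2 r' dr' = 2πρ₀R²/4 = -2.56e-4 C/m.
By Gauss's law (flux through the curved wall only), E·2πrL = λ_enc L/ε₀.
E = |λ_enc|/(2πε₀r) = (2.56e-4)/(2π·8.85×10^-12·0.287) = 1.60×10^7 N/C.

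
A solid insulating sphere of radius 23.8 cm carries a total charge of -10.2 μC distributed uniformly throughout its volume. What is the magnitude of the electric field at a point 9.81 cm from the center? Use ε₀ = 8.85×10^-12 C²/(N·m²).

|E| ≈ 6.67e5 V/m

By spherical symmetry E is radial; choose a Gaussian sphere of radius r = 9.81 cm (r < R).
Only the charge within r is enclosed: Q_enc = Q·(r/R)³ = (-10.2 μC)·(9.81 cm/23.8 cm)³ = -7.143×10^-7 C.
By Gauss's law, ∮E·dA = E·4πr² = Q_enc/ε₀.
E = |Q_enc|/(4πε₀r²) = (7.143×10^-7)/(4π·8.85×10^-12·(0.0981)²) = 6.67×10^5 N/C.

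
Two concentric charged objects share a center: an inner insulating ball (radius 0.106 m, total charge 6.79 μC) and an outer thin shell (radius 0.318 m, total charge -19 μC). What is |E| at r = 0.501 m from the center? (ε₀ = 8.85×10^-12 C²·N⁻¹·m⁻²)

Take a concentric spherical Gaussian surface of radius r = 0.501 m (r > 0.318 m, enclosing both).
Q_enc = (6.79 μC) + (-19 μC) = -1.221×10^-5 C.
Applying ∮E·dA = Q_enc/ε₀ with Φ = E(4πr²):
E = |Q_enc|/(4πε₀r²) = (1.221e-5)/(4π·8.85×10^-12·(0.501)²) = 4.37e5 N/C.

4.37e5 N/C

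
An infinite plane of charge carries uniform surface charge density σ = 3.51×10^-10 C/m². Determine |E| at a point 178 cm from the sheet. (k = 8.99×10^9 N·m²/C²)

Choose a cylindrical pillbox piercing the sheet, end faces (area A) parallel to it.
Only the two end caps contribute flux: Φ = 2EA. With Q_enc = σA, Gauss's law gives E = |σ|/(2ε₀).
E = 2πk|σ| = 2π(8.99×10^9)(3.51e-10) = 19.8 N/C.

|E| = 19.8 V/m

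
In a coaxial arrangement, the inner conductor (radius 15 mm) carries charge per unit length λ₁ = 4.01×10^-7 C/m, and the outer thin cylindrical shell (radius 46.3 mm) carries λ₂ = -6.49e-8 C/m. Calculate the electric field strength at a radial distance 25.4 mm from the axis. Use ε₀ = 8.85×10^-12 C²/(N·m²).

By cylindrical symmetry E is radial; use a coaxial Gaussian cylinder of radius 25.4 mm and length L (between the conductors, 15 mm < r < 46.3 mm).
The shell at 46.3 mm lies outside the Gaussian surface, so λ_enc = λ₁ = 4.01×10^-7 C/m.
Gauss's law: E·2πrL = λ_enc L/ε₀.
E = |λ_enc|/(2πε₀r) = (4.01×10^-7)/(2π·8.85×10^-12·0.0254) = 2.84×10^5 N/C.

|E| = 2.84e5 N/C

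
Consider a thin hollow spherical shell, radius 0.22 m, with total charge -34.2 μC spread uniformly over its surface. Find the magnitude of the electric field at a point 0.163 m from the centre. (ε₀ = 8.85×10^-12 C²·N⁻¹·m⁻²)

By spherical symmetry E is radial; choose a Gaussian sphere of radius r = 0.163 m (inside the shell, r < 0.22 m).
All the charge is outside the Gaussian surface: Q_enc = 0, hence E = 0 everywhere inside the shell.

|E| = 0 V/m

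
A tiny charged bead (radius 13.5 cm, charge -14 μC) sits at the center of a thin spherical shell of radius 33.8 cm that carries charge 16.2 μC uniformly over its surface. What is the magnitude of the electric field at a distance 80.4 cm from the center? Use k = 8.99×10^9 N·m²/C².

E ≈ 3.06e4 V/m

Use a concentric Gaussian sphere at r = 80.4 cm (r > 33.8 cm, enclosing both).
Q_enc = (-14 μC) + (16.2 μC) = 2.20×10^-6 C.
Since E is radial and uniform over the Gaussian sphere, Φ = E·4πr² = Q_enc/ε₀.
E = k|Q_enc|/r² = (8.99×10^9)(2.20×10^-6)/(0.804)² = 3.06×10^4 N/C.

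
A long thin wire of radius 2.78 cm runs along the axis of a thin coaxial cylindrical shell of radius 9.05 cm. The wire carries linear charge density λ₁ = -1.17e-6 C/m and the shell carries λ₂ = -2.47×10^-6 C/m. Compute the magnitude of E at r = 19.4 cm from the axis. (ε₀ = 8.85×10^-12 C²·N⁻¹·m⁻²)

E = 3.37×10^5 V/m

Take a coaxial cylindrical Gaussian surface of radius r = 19.4 cm and length L (r > 9.05 cm, enclosing both).
λ_enc = λ₁ + λ₂ = (-1.17e-6) + (-2.47×10^-6) = -3.64×10^-6 C/m.
Since E is radial and uniform over the curved surface, Φ = E·2πrL = Q_enc/ε₀ = λ_enc L/ε₀.
E = |λ_enc|/(2πε₀r) = (3.64×10^-6)/(2π·8.85×10^-12·0.194) = 3.37e5 N/C.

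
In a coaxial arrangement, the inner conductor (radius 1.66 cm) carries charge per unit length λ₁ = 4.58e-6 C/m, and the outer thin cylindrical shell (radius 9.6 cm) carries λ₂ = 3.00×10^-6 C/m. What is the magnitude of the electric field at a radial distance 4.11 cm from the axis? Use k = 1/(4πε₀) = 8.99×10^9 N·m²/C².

2.00×10^6 N/C

Coaxial Gaussian cylinder, radius r = 4.11 cm, length L (between the conductors, 1.66 cm < r < 9.6 cm).
Only the inner wire is enclosed; the outer shell contributes nothing inside itself. λ_enc = λ₁ = 4.58×10^-6 C/m.
Applying ∮E·dA = Q_enc/ε₀ with the end caps contributing no flux:
E = 2k|λ_enc|/r = 2(8.99×10^9)(4.58×10^-6)/(0.0411) = 2.00×10^6 N/C.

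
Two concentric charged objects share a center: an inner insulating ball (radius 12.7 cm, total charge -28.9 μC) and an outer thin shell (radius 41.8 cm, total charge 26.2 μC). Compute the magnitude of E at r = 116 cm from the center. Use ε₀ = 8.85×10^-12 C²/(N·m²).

Take a concentric spherical Gaussian surface of radius r = 116 cm (r > 41.8 cm, enclosing both).
Q_enc = (-28.9 μC) + (26.2 μC) = -2.70×10^-6 C.
By Gauss's law, ∮E·dA = E·4πr² = Q_enc/ε₀.
E = |Q_enc|/(4πε₀r²) = (2.70×10^-6)/(4π·8.85×10^-12·(1.16)²) = 1.80e4 N/C.

E ≈ 1.80e4 N/C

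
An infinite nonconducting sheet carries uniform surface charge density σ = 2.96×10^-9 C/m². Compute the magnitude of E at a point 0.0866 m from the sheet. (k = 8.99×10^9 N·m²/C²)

|E| ≈ 167 V/m

Choose a cylindrical pillbox piercing the sheet, end faces (area A) parallel to it.
Flux Φ = 2EA and Q_enc = σA, so 2EA = σA/ε₀ ⇒ E = |σ|/(2ε₀), independent of distance.
E = 2πk|σ| = 2π(8.99×10^9)(2.96×10^-9) = 167 N/C.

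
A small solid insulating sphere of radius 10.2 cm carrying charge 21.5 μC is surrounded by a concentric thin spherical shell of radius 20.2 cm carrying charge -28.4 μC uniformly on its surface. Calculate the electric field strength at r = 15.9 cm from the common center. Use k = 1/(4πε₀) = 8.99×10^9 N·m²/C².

Take a concentric spherical Gaussian surface of radius r = 15.9 cm (between the bodies, 10.2 cm < r < 20.2 cm).
Only the inner charge is enclosed; the outer shell contributes nothing inside itself. Q_enc = 21.5 μC = 2.15×10^-5 C.
Applying ∮E·dA = Q_enc/ε₀ with Φ = E(4πr²):
E = k|Q_enc|/r² = (8.99×10^9)(2.15×10^-5)/(0.159)² = 7.65×10^6 N/C.

E = 7.65×10^6 N/C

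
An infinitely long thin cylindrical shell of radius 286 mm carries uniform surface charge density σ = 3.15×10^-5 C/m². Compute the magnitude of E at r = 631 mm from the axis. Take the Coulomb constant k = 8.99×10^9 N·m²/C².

By cylindrical symmetry E is radial; use a coaxial Gaussian cylinder of radius 631 mm and length L (r > 286 mm).
The whole shell is enclosed: λ_enc = σ·2πR = (3.15×10^-5)·2π·(0.286) = 5.661×10^-5 C/m.
Applying ∮E·dA = Q_enc/ε₀ with the end caps contributing no flux:
E = 2k|λ_enc|/r = 2(8.99×10^9)(5.661×10^-5)/(0.631) = 1.61×10^6 N/C.

E = 1.61×10^6 N/C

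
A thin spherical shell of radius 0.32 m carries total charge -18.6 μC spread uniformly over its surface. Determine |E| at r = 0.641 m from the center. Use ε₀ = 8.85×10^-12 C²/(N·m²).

By spherical symmetry E is radial; choose a Gaussian sphere of radius r = 0.641 m (r > 0.32 m).
The entire shell is enclosed: Q_enc = -1.86e-5 C.
Gauss's law: E·4πr² = Q_enc/ε₀.
E = |Q_enc|/(4πε₀r²) = (1.86×10^-5)/(4π·8.85×10^-12·(0.641)²) = 4.07e5 N/C.

E = 4.07×10^5 N/C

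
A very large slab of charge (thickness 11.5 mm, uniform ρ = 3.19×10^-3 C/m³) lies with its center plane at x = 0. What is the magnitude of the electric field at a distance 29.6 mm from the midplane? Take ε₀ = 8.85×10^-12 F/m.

The point |x| = 29.6 mm lies outside the slab (half-thickness 0.00575 m). A symmetric pillbox spanning the full slab encloses Q_enc = ρ·d·A.
Flux = 2EA ⇒ E = |ρ|d/(2ε₀), independent of distance outside.
E = (3.19×10^-3)(0.0115)/(2·8.85×10^-12) = 2.07e6 N/C.

E = 2.07×10^6 N/C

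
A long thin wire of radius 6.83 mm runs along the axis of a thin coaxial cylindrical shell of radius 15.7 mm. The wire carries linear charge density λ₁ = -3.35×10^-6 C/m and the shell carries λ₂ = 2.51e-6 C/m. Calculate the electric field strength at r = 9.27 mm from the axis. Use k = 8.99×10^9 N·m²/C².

6.50e6 N/C

By cylindrical symmetry E is radial; use a coaxial Gaussian cylinder of radius 9.27 mm and length L (between the conductors, 6.83 mm < r < 15.7 mm).
The shell at 15.7 mm lies outside the Gaussian surface, so λ_enc = λ₁ = -3.35×10^-6 C/m.
Gauss's law: E·2πrL = λ_enc L/ε₀.
E = 2k|λ_enc|/r = 2(8.99×10^9)(3.35×10^-6)/(0.00927) = 6.50×10^6 N/C.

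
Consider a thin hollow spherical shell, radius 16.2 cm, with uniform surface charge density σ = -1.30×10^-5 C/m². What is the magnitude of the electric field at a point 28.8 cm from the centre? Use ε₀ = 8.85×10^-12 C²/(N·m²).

E ≈ 4.65e5 N/C

Use a concentric Gaussian sphere at r = 28.8 cm (r > 16.2 cm).
The entire shell is enclosed: Q_enc = σ·4πR² = (-1.30×10^-5)·4π·(0.162)² = -4.287e-6 C.
Since E is radial and uniform over the Gaussian sphere, Φ = E·4πr² = Q_enc/ε₀.
E = |Q_enc|/(4πε₀r²) = (4.287×10^-6)/(4π·8.85×10^-12·(0.288)²) = 4.65×10^5 N/C.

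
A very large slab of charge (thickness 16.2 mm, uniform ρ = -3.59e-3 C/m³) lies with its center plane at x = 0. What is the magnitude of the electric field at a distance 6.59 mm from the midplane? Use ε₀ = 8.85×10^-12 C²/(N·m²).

By symmetry E is perpendicular to the slab. A Gaussian pillbox from −6.59 mm to +6.59 mm (face area A) lies entirely within the slab.
Q_enc = ρ·(2x)·A and flux = 2EA, so 2EA = 2ρxA/ε₀ ⇒ E = |ρ|x/ε₀.
E = (3.59e-3)(0.00659)/(8.85×10^-12) = 2.67e6 N/C.

E = 2.67×10^6 N/C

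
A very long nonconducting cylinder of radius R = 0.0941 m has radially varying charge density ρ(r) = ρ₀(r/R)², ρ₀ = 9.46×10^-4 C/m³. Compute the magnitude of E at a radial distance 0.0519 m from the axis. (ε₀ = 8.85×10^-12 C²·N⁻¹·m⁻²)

E ≈ 4.22×10^5 N/C

Take a coaxial cylindrical Gaussian surface of radius r = 0.0519 m and length L (r < R).
Integrating ρ over the cross-section to radius r: λ_enc = (2πρ₀/R²) ∫₀^r r'^3 dr' = 2πρ₀ r^4/(4·R²) = 1.218×10^-6 C/m.
By Gauss's law (flux through the curved wall only), E·2πrL = λ_enc L/ε₀.
E = |λ_enc|/(2πε₀r) = (1.218×10^-6)/(2π·8.85×10^-12·0.0519) = 4.22e5 N/C.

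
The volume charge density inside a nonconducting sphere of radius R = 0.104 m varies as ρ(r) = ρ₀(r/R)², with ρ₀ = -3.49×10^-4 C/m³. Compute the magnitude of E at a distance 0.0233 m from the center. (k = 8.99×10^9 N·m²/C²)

By spherical symmetry E is radial; choose a Gaussian sphere of radius r = 0.0233 m (r < R).
Q_enc = ∫₀^r ρ(r')·4πr'² dr' = (4πρ₀/R²) ∫₀^r r'^4 dr' = 4πρ₀ r^5/(5·R²) = -5.569e-10 C.
Since E is radial and uniform over the Gaussian sphere, Φ = E·4πr² = Q_enc/ε₀.
E = k|Q_enc|/r² = (8.99×10^9)(5.569×10^-10)/(0.0233)² = 9.22×10^3 N/C.

E ≈ 9.22×10^3 V/m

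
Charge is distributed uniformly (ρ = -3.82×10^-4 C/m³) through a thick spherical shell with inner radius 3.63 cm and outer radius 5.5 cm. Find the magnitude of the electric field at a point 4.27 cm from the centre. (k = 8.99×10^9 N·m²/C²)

2.37×10^5 N/C

Use a concentric Gaussian sphere at r = 4.27 cm (within the shell material, 3.63 cm < r < 5.5 cm).
Enclosed charge is the volume from a to r: Q_enc = (4π/3)ρ(r³ − a³) = -4.804×10^-8 C.
Applying ∮E·dA = Q_enc/ε₀ with Φ = E(4πr²):
E = k|Q_enc|/r² = (8.99×10^9)(4.804×10^-8)/(0.0427)² = 2.37×10^5 N/C.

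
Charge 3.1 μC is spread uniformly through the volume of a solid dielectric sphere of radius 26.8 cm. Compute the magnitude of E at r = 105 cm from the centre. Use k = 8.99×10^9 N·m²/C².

|E| ≈ 2.53e4 N/C

Take a concentric spherical Gaussian surface of radius r = 105 cm (r > R, so the entire charge is enclosed).
Q_enc = 3.1 μC = 3.10e-6 C.
By Gauss's law, ∮E·dA = E·4πr² = Q_enc/ε₀.
E = k|Q_enc|/r² = (8.99×10^9)(3.10e-6)/(1.05)² = 2.53×10^4 N/C.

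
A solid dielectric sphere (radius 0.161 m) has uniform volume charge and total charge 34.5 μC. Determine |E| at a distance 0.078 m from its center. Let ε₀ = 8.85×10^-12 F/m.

|E| ≈ 5.80×10^6 V/m

Take a concentric spherical Gaussian surface of radius r = 0.078 m (r < R).
For a uniform sphere the enclosed fraction is (r/R)³, so Q_enc = (34.5 μC)(0.078/0.161)³ = 3.923×10^-6 C.
By Gauss's law, ∮E·dA = E·4πr² = Q_enc/ε₀.
E = |Q_enc|/(4πε₀r²) = (3.923e-6)/(4π·8.85×10^-12·(0.078)²) = 5.80e6 N/C.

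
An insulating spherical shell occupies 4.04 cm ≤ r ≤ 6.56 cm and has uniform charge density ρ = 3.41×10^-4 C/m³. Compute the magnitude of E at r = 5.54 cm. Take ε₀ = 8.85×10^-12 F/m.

|E| = 4.36×10^5 N/C

Symmetry ⇒ E = E(r) r̂. Gaussian sphere of radius r = 5.54 cm (within the shell material, 4.04 cm < r < 6.56 cm).
Enclosed charge is the volume from a to r: Q_enc = (4π/3)ρ(r³ − a³) = 1.487e-7 C.
Since E is radial and uniform over the Gaussian sphere, Φ = E·4πr² = Q_enc/ε₀.
E = |Q_enc|/(4πε₀r²) = (1.487×10^-7)/(4π·8.85×10^-12·(0.0554)²) = 4.36×10^5 N/C.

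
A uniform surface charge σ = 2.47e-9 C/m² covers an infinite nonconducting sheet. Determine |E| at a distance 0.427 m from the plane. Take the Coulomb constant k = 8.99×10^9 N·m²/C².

|E| = 140 N/C

Choose a cylindrical pillbox piercing the sheet, end faces (area A) parallel to it.
Only the two end caps contribute flux: Φ = 2EA. With Q_enc = σA, Gauss's law gives E = |σ|/(2ε₀).
E = 2πk|σ| = 2π(8.99×10^9)(2.47×10^-9) = 140 N/C.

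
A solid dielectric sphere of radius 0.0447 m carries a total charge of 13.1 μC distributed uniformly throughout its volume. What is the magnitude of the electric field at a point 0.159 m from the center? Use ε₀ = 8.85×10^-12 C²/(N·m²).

|E| = 4.66×10^6 N/C

Use a concentric Gaussian sphere at r = 0.159 m (r > R, so the entire charge is enclosed).
Q_enc = 13.1 μC = 1.31×10^-5 C.
Since E is radial and uniform over the Gaussian sphere, Φ = E·4πr² = Q_enc/ε₀.
E = |Q_enc|/(4πε₀r²) = (1.31×10^-5)/(4π·8.85×10^-12·(0.159)²) = 4.66e6 N/C.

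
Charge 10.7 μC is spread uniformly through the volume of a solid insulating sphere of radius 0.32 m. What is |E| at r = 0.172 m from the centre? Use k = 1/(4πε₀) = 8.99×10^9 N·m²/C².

By spherical symmetry E is radial; choose a Gaussian sphere of radius r = 0.172 m (r < R).
For a uniform sphere the enclosed fraction is (r/R)³, so Q_enc = (10.7 μC)(0.172/0.32)³ = 1.662e-6 C.
By Gauss's law, ∮E·dA = E·4πr² = Q_enc/ε₀.
E = k|Q_enc|/r² = (8.99×10^9)(1.662×10^-6)/(0.172)² = 5.05×10^5 N/C.

E = 5.05×10^5 V/m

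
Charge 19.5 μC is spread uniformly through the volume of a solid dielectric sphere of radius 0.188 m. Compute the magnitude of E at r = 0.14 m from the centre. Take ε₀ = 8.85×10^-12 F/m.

By spherical symmetry E is radial; choose a Gaussian sphere of radius r = 0.14 m (r < R).
Only the charge within r is enclosed: Q_enc = Q·(r/R)³ = (19.5 μC)·(0.14 m/0.188 m)³ = 8.053×10^-6 C.
Applying ∮E·dA = Q_enc/ε₀ with Φ = E(4πr²):
E = |Q_enc|/(4πε₀r²) = (8.053e-6)/(4π·8.85×10^-12·(0.14)²) = 3.69e6 N/C.

E = 3.69×10^6 V/m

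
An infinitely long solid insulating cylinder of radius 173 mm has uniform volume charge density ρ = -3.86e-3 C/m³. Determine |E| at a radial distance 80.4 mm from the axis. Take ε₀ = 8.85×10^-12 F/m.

Choose a coaxial cylinder of radius r = 80.4 mm (arbitrary length L) as the Gaussian surface (r < R).
Charge inside radius r per length L is ρ·πr²·L, so λ_enc = ρπr² = -7.839e-5 C/m.
Applying ∮E·dA = Q_enc/ε₀ with the end caps contributing no flux:
E = |λ_enc|/(2πε₀r) = (7.839×10^-5)/(2π·8.85×10^-12·0.0804) = 1.75×10^7 N/C.

|E| ≈ 1.75×10^7 N/C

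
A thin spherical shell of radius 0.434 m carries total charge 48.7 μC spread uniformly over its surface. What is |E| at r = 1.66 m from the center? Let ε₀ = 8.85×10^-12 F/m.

Symmetry ⇒ E = E(r) r̂. Gaussian sphere of radius r = 1.66 m (r > 0.434 m).
The entire shell is enclosed: Q_enc = 4.87e-5 C.
Applying ∮E·dA = Q_enc/ε₀ with Φ = E(4πr²):
E = |Q_enc|/(4πε₀r²) = (4.87×10^-5)/(4π·8.85×10^-12·(1.66)²) = 1.59×10^5 N/C.

E ≈ 1.59e5 N/C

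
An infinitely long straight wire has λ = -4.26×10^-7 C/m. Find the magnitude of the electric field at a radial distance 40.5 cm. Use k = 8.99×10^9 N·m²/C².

Coaxial Gaussian cylinder, radius r = 40.5 cm, length L.
Q_enc = λL, so λ_enc = -4.26×10^-7 C/m.
Gauss's law: E·2πrL = λ_enc L/ε₀.
E = 2k|λ_enc|/r = 2(8.99×10^9)(4.26×10^-7)/(0.405) = 1.89e4 N/C.

|E| = 1.89×10^4 N/C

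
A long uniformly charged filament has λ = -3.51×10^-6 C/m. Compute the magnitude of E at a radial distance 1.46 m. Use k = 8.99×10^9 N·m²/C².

Choose a coaxial cylinder of radius r = 1.46 m (arbitrary length L) as the Gaussian surface.
Q_enc = λL, so λ_enc = -3.51×10^-6 C/m.
Applying ∮E·dA = Q_enc/ε₀ with the end caps contributing no flux:
E = 2k|λ_enc|/r = 2(8.99×10^9)(3.51×10^-6)/(1.46) = 4.32×10^4 N/C.

4.32×10^4 N/C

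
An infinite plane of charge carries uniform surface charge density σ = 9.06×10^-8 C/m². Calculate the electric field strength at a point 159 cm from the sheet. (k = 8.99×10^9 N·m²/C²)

Choose a cylindrical pillbox piercing the sheet, end faces (area A) parallel to it.
Flux Φ = 2EA and Q_enc = σA, so 2EA = σA/ε₀ ⇒ E = |σ|/(2ε₀), independent of distance.
E = 2πk|σ| = 2π(8.99×10^9)(9.06×10^-8) = 5.12×10^3 N/C.

|E| ≈ 5.12×10^3 V/m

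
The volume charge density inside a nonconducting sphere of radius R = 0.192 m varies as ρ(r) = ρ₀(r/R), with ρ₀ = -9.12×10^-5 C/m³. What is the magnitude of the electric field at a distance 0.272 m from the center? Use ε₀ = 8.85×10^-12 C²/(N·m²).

E ≈ 2.46e5 N/C

Take a concentric spherical Gaussian surface of radius r = 0.272 m (r > R, all charge enclosed).
Q_enc = 4π ∫₀^R ρ₀(r'/R)^1 r'² dr' = 4πρ₀R³/4 = -2.028e-6 C.
By Gauss's law, ∮E·dA = E·4πr² = Q_enc/ε₀.
E = |Q_enc|/(4πε₀r²) = (2.028×10^-6)/(4π·8.85×10^-12·(0.272)²) = 2.46×10^5 N/C.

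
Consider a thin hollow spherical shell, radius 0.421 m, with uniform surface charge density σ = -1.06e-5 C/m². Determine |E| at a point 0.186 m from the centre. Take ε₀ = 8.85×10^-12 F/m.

E = 0 (no enclosed charge)

Take a concentric spherical Gaussian surface of radius r = 0.186 m (inside the shell, r < 0.421 m).
No charge lies within this surface, so Q_enc = 0 and Gauss's law gives E·4πr² = 0 ⇒ E = 0.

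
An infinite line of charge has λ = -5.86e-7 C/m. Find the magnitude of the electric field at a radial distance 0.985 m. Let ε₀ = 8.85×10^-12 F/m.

Coaxial Gaussian cylinder, radius r = 0.985 m, length L.
Q_enc = λL, so λ_enc = -5.86×10^-7 C/m.
Applying ∮E·dA = Q_enc/ε₀ with the end caps contributing no flux:
E = |λ_enc|/(2πε₀r) = (5.86e-7)/(2π·8.85×10^-12·0.985) = 1.07×10^4 N/C.

E ≈ 1.07e4 N/C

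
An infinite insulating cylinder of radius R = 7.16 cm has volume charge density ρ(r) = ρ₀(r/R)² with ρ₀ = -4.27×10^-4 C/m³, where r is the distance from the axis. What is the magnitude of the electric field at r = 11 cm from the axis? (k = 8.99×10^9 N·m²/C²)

|E| ≈ 5.62×10^5 N/C

By cylindrical symmetry E is radial; use a coaxial Gaussian cylinder of radius 11 cm and length L (r > R, full charge per length enclosed).
λ_enc = 2π ∫₀^R ρ₀(r'/R)^2 r' dr' = 2πρ₀R²/4 = -3.439×10^-6 C/m.
Since E is radial and uniform over the curved surface, Φ = E·2πrL = Q_enc/ε₀ = λ_enc L/ε₀.
E = 2k|λ_enc|/r = 2(8.99×10^9)(3.439e-6)/(0.11) = 5.62e5 N/C.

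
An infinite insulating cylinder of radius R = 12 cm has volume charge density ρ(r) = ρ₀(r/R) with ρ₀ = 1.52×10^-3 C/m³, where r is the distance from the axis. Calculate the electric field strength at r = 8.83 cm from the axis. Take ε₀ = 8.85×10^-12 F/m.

Take a coaxial cylindrical Gaussian surface of radius r = 8.83 cm and length L (r < R).
Integrating ρ over the cross-section to radius r: λ_enc = (2πρ₀/R) ∫₀^r r'^2 dr' = 2πρ₀ r^3/(3·R) = 1.826×10^-5 C/m.
By Gauss's law (flux through the curved wall only), E·2πrL = λ_enc L/ε₀.
E = |λ_enc|/(2πε₀r) = (1.826×10^-5)/(2π·8.85×10^-12·0.0883) = 3.72×10^6 N/C.

E ≈ 3.72×10^6 V/m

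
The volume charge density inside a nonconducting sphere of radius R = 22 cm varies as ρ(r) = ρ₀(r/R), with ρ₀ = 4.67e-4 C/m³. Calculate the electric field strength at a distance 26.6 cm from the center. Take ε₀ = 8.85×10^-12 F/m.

E = 1.99×10^6 N/C

Take a concentric spherical Gaussian surface of radius r = 26.6 cm (r > R, all charge enclosed).
Q_enc = 4π ∫₀^R ρ₀(r'/R)^1 r'² dr' = 4πρ₀R³/4 = 1.562×10^-5 C.
Applying ∮E·dA = Q_enc/ε₀ with Φ = E(4πr²):
E = |Q_enc|/(4πε₀r²) = (1.562×10^-5)/(4π·8.85×10^-12·(0.266)²) = 1.99e6 N/C.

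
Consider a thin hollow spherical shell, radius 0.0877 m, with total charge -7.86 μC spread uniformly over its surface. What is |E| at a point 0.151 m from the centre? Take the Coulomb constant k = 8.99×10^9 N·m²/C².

|E| = 3.10×10^6 N/C

By spherical symmetry E is radial; choose a Gaussian sphere of radius r = 0.151 m (r > 0.0877 m).
The entire shell is enclosed: Q_enc = -7.86×10^-6 C.
By Gauss's law, ∮E·dA = E·4πr² = Q_enc/ε₀.
E = k|Q_enc|/r² = (8.99×10^9)(7.86e-6)/(0.151)² = 3.10e6 N/C.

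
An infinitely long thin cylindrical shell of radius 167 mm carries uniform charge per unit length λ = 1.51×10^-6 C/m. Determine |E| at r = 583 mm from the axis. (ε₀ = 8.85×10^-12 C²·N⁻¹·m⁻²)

Choose a coaxial cylinder of radius r = 583 mm (arbitrary length L) as the Gaussian surface (r > 167 mm).
The full line charge is enclosed: λ_enc = 1.51×10^-6 C/m.
Gauss's law: E·2πrL = λ_enc L/ε₀.
E = |λ_enc|/(2πε₀r) = (1.51×10^-6)/(2π·8.85×10^-12·0.583) = 4.66×10^4 N/C.

E ≈ 4.66×10^4 N/C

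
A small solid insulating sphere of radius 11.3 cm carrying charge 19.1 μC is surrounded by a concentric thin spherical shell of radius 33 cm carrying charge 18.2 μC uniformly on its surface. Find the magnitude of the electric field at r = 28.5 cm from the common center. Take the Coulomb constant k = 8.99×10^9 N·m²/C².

|E| = 2.11×10^6 N/C

By spherical symmetry E is radial; choose a Gaussian sphere of radius r = 28.5 cm (between the bodies, 11.3 cm < r < 33 cm).
Only the inner charge is enclosed; the outer shell contributes nothing inside itself. Q_enc = 19.1 μC = 1.91e-5 C.
Gauss's law: E·4πr² = Q_enc/ε₀.
E = k|Q_enc|/r² = (8.99×10^9)(1.91×10^-5)/(0.285)² = 2.11e6 N/C.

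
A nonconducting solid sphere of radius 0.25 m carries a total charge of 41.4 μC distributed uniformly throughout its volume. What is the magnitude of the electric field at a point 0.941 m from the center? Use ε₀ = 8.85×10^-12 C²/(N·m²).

Take a concentric spherical Gaussian surface of radius r = 0.941 m (r > R, so the entire charge is enclosed).
Q_enc = 41.4 μC = 4.14×10^-5 C.
Since E is radial and uniform over the Gaussian sphere, Φ = E·4πr² = Q_enc/ε₀.
E = |Q_enc|/(4πε₀r²) = (4.14×10^-5)/(4π·8.85×10^-12·(0.941)²) = 4.20e5 N/C.

E ≈ 4.20e5 V/m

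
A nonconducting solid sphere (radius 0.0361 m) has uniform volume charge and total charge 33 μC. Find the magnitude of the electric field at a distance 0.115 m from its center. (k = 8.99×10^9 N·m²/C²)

Symmetry ⇒ E = E(r) r̂. Gaussian sphere of radius r = 0.115 m (r > R, so the entire charge is enclosed).
Q_enc = 33 μC = 3.30e-5 C.
Applying ∮E·dA = Q_enc/ε₀ with Φ = E(4πr²):
E = k|Q_enc|/r² = (8.99×10^9)(3.30×10^-5)/(0.115)² = 2.24×10^7 N/C.

|E| = 2.24×10^7 N/C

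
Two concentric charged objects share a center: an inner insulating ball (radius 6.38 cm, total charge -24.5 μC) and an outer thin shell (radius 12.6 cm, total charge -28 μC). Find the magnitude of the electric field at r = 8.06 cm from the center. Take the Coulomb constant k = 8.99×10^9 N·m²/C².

|E| ≈ 3.39e7 N/C

Use a concentric Gaussian sphere at r = 8.06 cm (between the bodies, 6.38 cm < r < 12.6 cm).
The shell at 12.6 cm lies outside the Gaussian surface, so Q_enc = -24.5 μC = -2.45×10^-5 C.
Gauss's law: E·4πr² = Q_enc/ε₀.
E = k|Q_enc|/r² = (8.99×10^9)(2.45×10^-5)/(0.0806)² = 3.39×10^7 N/C.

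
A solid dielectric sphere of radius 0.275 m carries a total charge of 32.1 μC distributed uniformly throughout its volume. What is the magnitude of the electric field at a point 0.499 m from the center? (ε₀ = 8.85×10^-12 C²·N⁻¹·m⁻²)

Symmetry ⇒ E = E(r) r̂. Gaussian sphere of radius r = 0.499 m (r > R, so the entire charge is enclosed).
Q_enc = 32.1 μC = 3.21e-5 C.
Gauss's law: E·4πr² = Q_enc/ε₀.
E = |Q_enc|/(4πε₀r²) = (3.21×10^-5)/(4π·8.85×10^-12·(0.499)²) = 1.16×10^6 N/C.

E ≈ 1.16×10^6 N/C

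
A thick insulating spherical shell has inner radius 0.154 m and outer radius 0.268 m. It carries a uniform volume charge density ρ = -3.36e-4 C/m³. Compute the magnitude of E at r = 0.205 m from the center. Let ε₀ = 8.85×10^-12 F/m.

E ≈ 1.49×10^6 N/C

Symmetry ⇒ E = E(r) r̂. Gaussian sphere of radius r = 0.205 m (within the shell material, 0.154 m < r < 0.268 m).
Only the shell between 0.154 m and r is enclosed: Q_enc = ρ·(4π/3)(r³ − a³) = (-3.36×10^-4)·(4π/3)·((0.205)³ − (0.154)³) = -6.985×10^-6 C.
By Gauss's law, ∮E·dA = E·4πr² = Q_enc/ε₀.
E = |Q_enc|/(4πε₀r²) = (6.985e-6)/(4π·8.85×10^-12·(0.205)²) = 1.49×10^6 N/C.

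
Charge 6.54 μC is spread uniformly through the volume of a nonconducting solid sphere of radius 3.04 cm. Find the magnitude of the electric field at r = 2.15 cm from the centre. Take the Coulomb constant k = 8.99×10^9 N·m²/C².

|E| = 4.50e7 N/C

By spherical symmetry E is radial; choose a Gaussian sphere of radius r = 2.15 cm (r < R).
For a uniform sphere the enclosed fraction is (r/R)³, so Q_enc = (6.54 μC)(0.0215/0.0304)³ = 2.314×10^-6 C.
Applying ∮E·dA = Q_enc/ε₀ with Φ = E(4πr²):
E = k|Q_enc|/r² = (8.99×10^9)(2.314e-6)/(0.0215)² = 4.50×10^7 N/C.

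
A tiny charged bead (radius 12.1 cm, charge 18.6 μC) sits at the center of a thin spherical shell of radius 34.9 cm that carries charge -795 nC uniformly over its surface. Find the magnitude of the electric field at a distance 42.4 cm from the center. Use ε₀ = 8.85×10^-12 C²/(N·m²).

8.91e5 N/C

Symmetry ⇒ E = E(r) r̂. Gaussian sphere of radius r = 42.4 cm (r > 34.9 cm, enclosing both).
Q_enc = (18.6 μC) + (-795 nC) = 1.781×10^-5 C.
Applying ∮E·dA = Q_enc/ε₀ with Φ = E(4πr²):
E = |Q_enc|/(4πε₀r²) = (1.781e-5)/(4π·8.85×10^-12·(0.424)²) = 8.91×10^5 N/C.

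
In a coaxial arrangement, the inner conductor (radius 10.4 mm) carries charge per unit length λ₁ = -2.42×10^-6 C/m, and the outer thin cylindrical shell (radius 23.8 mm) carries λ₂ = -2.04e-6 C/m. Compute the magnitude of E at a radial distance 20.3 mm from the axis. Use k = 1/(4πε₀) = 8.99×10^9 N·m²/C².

|E| = 2.14×10^6 N/C

Take a coaxial cylindrical Gaussian surface of radius r = 20.3 mm and length L (between the conductors, 10.4 mm < r < 23.8 mm).
The shell at 23.8 mm lies outside the Gaussian surface, so λ_enc = λ₁ = -2.42×10^-6 C/m.
By Gauss's law (flux through the curved wall only), E·2πrL = λ_enc L/ε₀.
E = 2k|λ_enc|/r = 2(8.99×10^9)(2.42×10^-6)/(0.0203) = 2.14×10^6 N/C.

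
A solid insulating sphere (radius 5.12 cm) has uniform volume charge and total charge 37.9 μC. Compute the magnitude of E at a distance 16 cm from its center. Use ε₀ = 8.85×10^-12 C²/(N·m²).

1.33e7 N/C

Symmetry ⇒ E = E(r) r̂. Gaussian sphere of radius r = 16 cm (r > R, so the entire charge is enclosed).
Q_enc = 37.9 μC = 3.79e-5 C.
By Gauss's law, ∮E·dA = E·4πr² = Q_enc/ε₀.
E = |Q_enc|/(4πε₀r²) = (3.79e-5)/(4π·8.85×10^-12·(0.16)²) = 1.33×10^7 N/C.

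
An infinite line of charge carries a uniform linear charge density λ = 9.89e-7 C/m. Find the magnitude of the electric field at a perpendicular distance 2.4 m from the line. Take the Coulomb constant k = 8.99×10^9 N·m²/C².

By cylindrical symmetry E is radial; use a coaxial Gaussian cylinder of radius 2.4 m and length L.
Q_enc = λL, so λ_enc = 9.89e-7 C/m.
Applying ∮E·dA = Q_enc/ε₀ with the end caps contributing no flux:
E = 2k|λ_enc|/r = 2(8.99×10^9)(9.89e-7)/(2.4) = 7.41e3 N/C.

E ≈ 7.41×10^3 V/m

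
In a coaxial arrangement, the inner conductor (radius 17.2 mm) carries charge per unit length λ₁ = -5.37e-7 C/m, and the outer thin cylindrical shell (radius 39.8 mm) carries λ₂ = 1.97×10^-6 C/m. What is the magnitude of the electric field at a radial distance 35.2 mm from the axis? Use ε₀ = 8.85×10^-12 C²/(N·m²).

By cylindrical symmetry E is radial; use a coaxial Gaussian cylinder of radius 35.2 mm and length L (between the conductors, 17.2 mm < r < 39.8 mm).
Only the inner wire is enclosed; the outer shell contributes nothing inside itself. λ_enc = λ₁ = -5.37e-7 C/m.
Gauss's law: E·2πrL = λ_enc L/ε₀.
E = |λ_enc|/(2πε₀r) = (5.37e-7)/(2π·8.85×10^-12·0.0352) = 2.74×10^5 N/C.

E = 2.74×10^5 N/C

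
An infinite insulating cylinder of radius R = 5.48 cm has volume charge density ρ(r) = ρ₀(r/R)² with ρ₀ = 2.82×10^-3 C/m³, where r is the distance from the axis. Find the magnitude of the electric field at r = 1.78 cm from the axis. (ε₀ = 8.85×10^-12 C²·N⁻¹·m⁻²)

|E| = 1.50e5 V/m

Coaxial Gaussian cylinder, radius r = 1.78 cm, length L (r < R).
λ_enc = ∫₀^r ρ(r')·2πr' dr' = (2πρ₀/R²)·r^4/4 = 1.481×10^-7 C/m.
By Gauss's law (flux through the curved wall only), E·2πrL = λ_enc L/ε₀.
E = |λ_enc|/(2πε₀r) = (1.481×10^-7)/(2π·8.85×10^-12·0.0178) = 1.50e5 N/C.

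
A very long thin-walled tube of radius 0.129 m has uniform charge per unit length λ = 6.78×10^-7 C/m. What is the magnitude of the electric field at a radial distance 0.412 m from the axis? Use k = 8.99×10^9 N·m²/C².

2.96e4 N/C

By cylindrical symmetry E is radial; use a coaxial Gaussian cylinder of radius 0.412 m and length L (r > 0.129 m).
The full line charge is enclosed: λ_enc = 6.78×10^-7 C/m.
Since E is radial and uniform over the curved surface, Φ = E·2πrL = Q_enc/ε₀ = λ_enc L/ε₀.
E = 2k|λ_enc|/r = 2(8.99×10^9)(6.78e-7)/(0.412) = 2.96×10^4 N/C.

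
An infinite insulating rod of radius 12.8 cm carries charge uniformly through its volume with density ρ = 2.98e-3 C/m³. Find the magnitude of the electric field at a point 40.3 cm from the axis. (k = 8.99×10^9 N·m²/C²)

Take a coaxial cylindrical Gaussian surface of radius r = 40.3 cm and length L (r > 12.8 cm, full cross-section enclosed).
λ_enc = ρ·πR² = (2.98×10^-3)π(0.128)² = 1.534×10^-4 C/m.
By Gauss's law (flux through the curved wall only), E·2πrL = λ_enc L/ε₀.
E = 2k|λ_enc|/r = 2(8.99×10^9)(1.534e-4)/(0.403) = 6.84×10^6 N/C.

|E| ≈ 6.84×10^6 V/m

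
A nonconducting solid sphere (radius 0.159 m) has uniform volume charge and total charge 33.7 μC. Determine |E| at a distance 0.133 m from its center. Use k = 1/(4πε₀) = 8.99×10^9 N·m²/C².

Symmetry ⇒ E = E(r) r̂. Gaussian sphere of radius r = 0.133 m (r < R).
For a uniform sphere the enclosed fraction is (r/R)³, so Q_enc = (33.7 μC)(0.133/0.159)³ = 1.972×10^-5 C.
By Gauss's law, ∮E·dA = E·4πr² = Q_enc/ε₀.
E = k|Q_enc|/r² = (8.99×10^9)(1.972×10^-5)/(0.133)² = 1.00×10^7 N/C.

1.00×10^7 N/C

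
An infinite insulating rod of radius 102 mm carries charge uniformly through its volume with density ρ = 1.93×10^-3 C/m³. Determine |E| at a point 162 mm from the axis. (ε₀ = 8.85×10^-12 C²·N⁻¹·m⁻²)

E ≈ 7.00e6 V/m

Choose a coaxial cylinder of radius r = 162 mm (arbitrary length L) as the Gaussian surface (r > 102 mm, full cross-section enclosed).
λ_enc = ρ·πR² = (1.93×10^-3)π(0.102)² = 6.308×10^-5 C/m.
Applying ∮E·dA = Q_enc/ε₀ with the end caps contributing no flux:
E = |λ_enc|/(2πε₀r) = (6.308×10^-5)/(2π·8.85×10^-12·0.162) = 7.00×10^6 N/C.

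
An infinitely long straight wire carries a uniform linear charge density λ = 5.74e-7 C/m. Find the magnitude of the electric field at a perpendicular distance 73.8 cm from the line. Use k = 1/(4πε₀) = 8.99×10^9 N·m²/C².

E ≈ 1.40e4 N/C

By cylindrical symmetry E is radial; use a coaxial Gaussian cylinder of radius 73.8 cm and length L.
Q_enc = λL, so λ_enc = 5.74×10^-7 C/m.
Applying ∮E·dA = Q_enc/ε₀ with the end caps contributing no flux:
E = 2k|λ_enc|/r = 2(8.99×10^9)(5.74×10^-7)/(0.738) = 1.40×10^4 N/C.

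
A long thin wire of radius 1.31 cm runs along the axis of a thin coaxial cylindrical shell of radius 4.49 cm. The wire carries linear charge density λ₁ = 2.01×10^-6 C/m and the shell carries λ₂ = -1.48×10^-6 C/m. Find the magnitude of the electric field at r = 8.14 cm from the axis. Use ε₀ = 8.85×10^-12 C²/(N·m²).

Choose a coaxial cylinder of radius r = 8.14 cm (arbitrary length L) as the Gaussian surface (r > 4.49 cm, enclosing both).
λ_enc = λ₁ + λ₂ = (2.01×10^-6) + (-1.48×10^-6) = 5.30×10^-7 C/m.
Gauss's law: E·2πrL = λ_enc L/ε₀.
E = |λ_enc|/(2πε₀r) = (5.30e-7)/(2π·8.85×10^-12·0.0814) = 1.17×10^5 N/C.

|E| = 1.17×10^5 V/m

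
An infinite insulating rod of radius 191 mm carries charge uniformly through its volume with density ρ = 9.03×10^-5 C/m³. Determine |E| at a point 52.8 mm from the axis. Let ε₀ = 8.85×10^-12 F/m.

E ≈ 2.69×10^5 N/C

Choose a coaxial cylinder of radius r = 52.8 mm (arbitrary length L) as the Gaussian surface (r < R).
Charge inside radius r per length L is ρ·πr²·L, so λ_enc = ρπr² = 7.909e-7 C/m.
Applying ∮E·dA = Q_enc/ε₀ with the end caps contributing no flux:
E = |λ_enc|/(2πε₀r) = (7.909×10^-7)/(2π·8.85×10^-12·0.0528) = 2.69e5 N/C.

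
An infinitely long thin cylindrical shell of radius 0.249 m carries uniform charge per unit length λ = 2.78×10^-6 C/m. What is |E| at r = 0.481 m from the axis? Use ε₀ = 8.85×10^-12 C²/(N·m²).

Coaxial Gaussian cylinder, radius r = 0.481 m, length L (r > 0.249 m).
The full line charge is enclosed: λ_enc = 2.78e-6 C/m.
Since E is radial and uniform over the curved surface, Φ = E·2πrL = Q_enc/ε₀ = λ_enc L/ε₀.
E = |λ_enc|/(2πε₀r) = (2.78e-6)/(2π·8.85×10^-12·0.481) = 1.04×10^5 N/C.

E = 1.04×10^5 V/m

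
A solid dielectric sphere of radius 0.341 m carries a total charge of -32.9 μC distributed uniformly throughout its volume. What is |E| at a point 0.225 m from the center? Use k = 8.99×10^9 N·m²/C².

Symmetry ⇒ E = E(r) r̂. Gaussian sphere of radius r = 0.225 m (r < R).
Only the charge within r is enclosed: Q_enc = Q·(r/R)³ = (-32.9 μC)·(0.225 m/0.341 m)³ = -9.451e-6 C.
By Gauss's law, ∮E·dA = E·4πr² = Q_enc/ε₀.
E = k|Q_enc|/r² = (8.99×10^9)(9.451×10^-6)/(0.225)² = 1.68×10^6 N/C.

|E| ≈ 1.68×10^6 N/C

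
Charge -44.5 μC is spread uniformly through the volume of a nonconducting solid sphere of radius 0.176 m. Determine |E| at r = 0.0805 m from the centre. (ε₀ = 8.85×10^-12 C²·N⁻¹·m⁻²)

E ≈ 5.91×10^6 V/m

Symmetry ⇒ E = E(r) r̂. Gaussian sphere of radius r = 0.0805 m (r < R).
Only the charge within r is enclosed: Q_enc = Q·(r/R)³ = (-44.5 μC)·(0.0805 m/0.176 m)³ = -4.258e-6 C.
Gauss's law: E·4πr² = Q_enc/ε₀.
E = |Q_enc|/(4πε₀r²) = (4.258e-6)/(4π·8.85×10^-12·(0.0805)²) = 5.91e6 N/C.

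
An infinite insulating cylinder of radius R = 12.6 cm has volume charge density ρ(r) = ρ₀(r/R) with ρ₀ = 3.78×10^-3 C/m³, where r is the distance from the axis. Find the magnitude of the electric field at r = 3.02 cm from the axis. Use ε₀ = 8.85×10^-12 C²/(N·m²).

Choose a coaxial cylinder of radius r = 3.02 cm (arbitrary length L) as the Gaussian surface (r < R).
λ_enc = ∫₀^r ρ(r')·2πr' dr' = (2πρ₀/R)·r^3/3 = 1.731×10^-6 C/m.
Since E is radial and uniform over the curved surface, Φ = E·2πrL = Q_enc/ε₀ = λ_enc L/ε₀.
E = |λ_enc|/(2πε₀r) = (1.731×10^-6)/(2π·8.85×10^-12·0.0302) = 1.03×10^6 N/C.

|E| = 1.03×10^6 V/m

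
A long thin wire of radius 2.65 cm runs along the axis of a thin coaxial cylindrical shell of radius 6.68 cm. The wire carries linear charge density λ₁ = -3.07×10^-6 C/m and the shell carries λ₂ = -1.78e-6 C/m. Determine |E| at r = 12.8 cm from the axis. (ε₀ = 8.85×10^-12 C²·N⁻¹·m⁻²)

|E| ≈ 6.81×10^5 V/m

By cylindrical symmetry E is radial; use a coaxial Gaussian cylinder of radius 12.8 cm and length L (r > 6.68 cm, enclosing both).
λ_enc = λ₁ + λ₂ = (-3.07e-6) + (-1.78e-6) = -4.85×10^-6 C/m.
Applying ∮E·dA = Q_enc/ε₀ with the end caps contributing no flux:
E = |λ_enc|/(2πε₀r) = (4.85×10^-6)/(2π·8.85×10^-12·0.128) = 6.81×10^5 N/C.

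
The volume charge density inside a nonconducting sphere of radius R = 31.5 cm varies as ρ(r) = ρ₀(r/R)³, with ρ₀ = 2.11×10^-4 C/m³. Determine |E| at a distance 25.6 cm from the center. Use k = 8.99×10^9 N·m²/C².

E ≈ 5.46×10^5 N/C

Symmetry ⇒ E = E(r) r̂. Gaussian sphere of radius r = 25.6 cm (r < R).
Integrate the density: Q_enc = 4π ∫₀^r ρ₀(r'/R)^3 r'² dr' = 4πρ₀ r^6/(6·R³) = 3.98×10^-6 C.
By Gauss's law, ∮E·dA = E·4πr² = Q_enc/ε₀.
E = k|Q_enc|/r² = (8.99×10^9)(3.98e-6)/(0.256)² = 5.46e5 N/C.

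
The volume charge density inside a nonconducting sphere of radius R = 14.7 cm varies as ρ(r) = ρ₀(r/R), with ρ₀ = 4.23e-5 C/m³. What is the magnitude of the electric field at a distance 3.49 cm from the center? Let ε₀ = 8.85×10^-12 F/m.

Take a concentric spherical Gaussian surface of radius r = 3.49 cm (r < R).
Q_enc = ∫₀^r ρ(r')·4πr'² dr' = (4πρ₀/R) ∫₀^r r'^3 dr' = 4πρ₀ r^4/(4·R) = 1.341×10^-9 C.
Since E is radial and uniform over the Gaussian sphere, Φ = E·4πr² = Q_enc/ε₀.
E = |Q_enc|/(4πε₀r²) = (1.341×10^-9)/(4π·8.85×10^-12·(0.0349)²) = 9.90e3 N/C.

E ≈ 9.90e3 V/m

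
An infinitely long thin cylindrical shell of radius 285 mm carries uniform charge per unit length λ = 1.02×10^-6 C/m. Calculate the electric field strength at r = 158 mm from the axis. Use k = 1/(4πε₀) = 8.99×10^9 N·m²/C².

E = 0 (no enclosed charge)

Take a coaxial cylindrical Gaussian surface of radius r = 158 mm and length L (r < 285 mm, inside the shell).
No charge is enclosed, so Gauss's law gives E·2πrL = 0 ⇒ E = 0.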